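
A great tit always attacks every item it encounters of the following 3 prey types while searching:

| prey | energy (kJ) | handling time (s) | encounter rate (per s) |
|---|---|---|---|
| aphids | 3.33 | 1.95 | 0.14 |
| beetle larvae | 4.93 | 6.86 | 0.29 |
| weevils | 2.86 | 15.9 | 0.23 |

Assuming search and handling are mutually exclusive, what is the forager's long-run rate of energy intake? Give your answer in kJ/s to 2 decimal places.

R = Σλ_iE_i / (1 + Σλ_ih_i)
Numerator: 0.14×3.33 + 0.29×4.93 + 0.23×2.86 = 2.554
Denominator: 1 + 0.14×1.95 + 0.29×6.86 + 0.23×15.9 = 6.919
R = 2.554/6.919 = 0.3691 kJ/s

0.37 kJ/s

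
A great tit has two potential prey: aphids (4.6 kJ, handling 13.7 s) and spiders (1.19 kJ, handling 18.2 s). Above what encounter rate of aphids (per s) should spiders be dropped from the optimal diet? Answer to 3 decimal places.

0.018 per s

At the threshold, the rate on aphids alone equals the profitability of spiders: λ·4.6/(1 + λ·13.7) = 1.19/18.2 = 0.06538.
Rearranging, λ(4.6 − 0.06538×13.7) = 0.06538, so λ = 0.06538/3.704 = 0.01765 per s.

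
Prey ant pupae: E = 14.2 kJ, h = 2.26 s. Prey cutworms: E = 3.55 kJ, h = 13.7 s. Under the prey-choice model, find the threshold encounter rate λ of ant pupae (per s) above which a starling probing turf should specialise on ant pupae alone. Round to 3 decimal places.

0.019 per s

Drop cutworms once their profitability E₂/h₂ falls below the rate achievable on ant pupae alone: E₂/h₂ = λE₁/(1 + λh₁).
Solve for λ: λE₁h₂ = E₂(1 + λh₁) → λ(E₁h₂ − E₂h₁) = E₂ → λ = E₂/(E₁h₂ − E₂h₁).
λ = 3.55/(14.2×13.7 − 3.55×2.26) = 3.55/186.5 = 0.01903 per s.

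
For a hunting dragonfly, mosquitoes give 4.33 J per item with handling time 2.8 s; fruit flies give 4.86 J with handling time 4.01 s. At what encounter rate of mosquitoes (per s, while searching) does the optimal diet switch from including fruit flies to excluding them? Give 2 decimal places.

1.29 per s

The zero-one rule: include fruit flies iff E₂/h₂ > λE₁/(1+λh₁). Equality gives the switch point.
λE₁h₂ = E₂ + λE₂h₁ ⇒ λ = E₂/(E₁h₂ − E₂h₁) = 4.86/(17.36 − 13.61) = 1.294 per s.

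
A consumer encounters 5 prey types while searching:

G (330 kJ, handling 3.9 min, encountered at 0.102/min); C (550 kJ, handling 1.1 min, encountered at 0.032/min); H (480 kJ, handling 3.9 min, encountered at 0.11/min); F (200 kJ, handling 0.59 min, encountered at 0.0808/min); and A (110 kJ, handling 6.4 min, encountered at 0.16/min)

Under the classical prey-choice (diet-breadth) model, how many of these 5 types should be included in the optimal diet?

E/h in descending order: C 500, F 339, H 123, G 84.6, A 17.2 kJ/min. The optimal diet is the largest prefix of this list for which every included type satisfies E_i/h_i > R on the types above it.
Rate on top 1: 17. F: 339 > 17 → include.
Rate on top 2: 31.18. H: 123 > 31.18 → include.
Rate on top 3: 57.25. G: 84.6 > 57.25 → include.
Rate on top 4: 62.95. A: 17.2 < 62.95 → exclude; stop.
Optimal diet: C, F, H, G — 4 of 5 types.

4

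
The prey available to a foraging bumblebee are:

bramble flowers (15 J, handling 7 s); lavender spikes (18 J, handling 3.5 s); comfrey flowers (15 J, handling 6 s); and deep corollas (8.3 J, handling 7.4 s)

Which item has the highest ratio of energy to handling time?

lavender spikes

In descending order of E/h:
lavender spikes: 18/3.5 = 5.14 J/s
comfrey flowers: 15/6 = 2.5 J/s
bramble flowers: 15/7 = 2.14 J/s
deep corollas: 8.3/7.4 = 1.12 J/s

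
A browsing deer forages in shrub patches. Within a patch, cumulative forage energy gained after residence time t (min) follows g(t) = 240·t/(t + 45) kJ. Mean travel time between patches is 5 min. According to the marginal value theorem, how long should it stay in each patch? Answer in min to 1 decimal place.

15.0 min

By the marginal value theorem, leave when the instantaneous gain rate g'(t) equals the habitat-wide average g(t)/(T + t).
g'(t) = 240·45/(t + 45)². Setting 240·45/(t+45)² = 240t/[(t+45)(5+t)] gives 45(5+t) = t(t+45), so t² = 45×5 = 225.
t* = √225 = 15 min.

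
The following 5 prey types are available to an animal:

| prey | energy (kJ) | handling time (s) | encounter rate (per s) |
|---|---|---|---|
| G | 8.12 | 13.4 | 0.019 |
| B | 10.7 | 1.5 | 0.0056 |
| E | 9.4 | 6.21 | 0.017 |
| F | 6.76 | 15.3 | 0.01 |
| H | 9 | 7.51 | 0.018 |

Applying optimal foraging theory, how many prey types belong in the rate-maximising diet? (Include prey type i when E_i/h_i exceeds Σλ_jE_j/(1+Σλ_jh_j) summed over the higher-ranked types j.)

5

Rank by E/h (kJ/s): B 7.13, E 1.51, H 1.2, G 0.606, F 0.442. Include each in turn until the next type's E/h falls below the running intake rate.
Rate on top 1: 0.05942. E: 1.51 > 0.05942 → include.
Rate on top 2: 0.1972. H: 1.2 > 0.1972 → include.
Rate on top 3: 0.3056. G: 0.606 > 0.3056 → include.
Rate on top 4: 0.3564. F: 0.442 > 0.3564 → include.
Optimal diet: B, E, H, G, F — 5 of 5 types.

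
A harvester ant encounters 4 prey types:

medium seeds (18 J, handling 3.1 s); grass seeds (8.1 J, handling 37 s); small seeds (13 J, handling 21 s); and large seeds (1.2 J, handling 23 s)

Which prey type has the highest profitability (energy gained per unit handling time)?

Profitability E/h (J/s): medium seeds = 18/3.1 = 5.81, grass seeds = 8.1/37 = 0.219, small seeds = 13/21 = 0.619, large seeds = 1.2/23 = 0.0522.
Ranked: medium seeds > small seeds > grass seeds > large seeds.

medium seeds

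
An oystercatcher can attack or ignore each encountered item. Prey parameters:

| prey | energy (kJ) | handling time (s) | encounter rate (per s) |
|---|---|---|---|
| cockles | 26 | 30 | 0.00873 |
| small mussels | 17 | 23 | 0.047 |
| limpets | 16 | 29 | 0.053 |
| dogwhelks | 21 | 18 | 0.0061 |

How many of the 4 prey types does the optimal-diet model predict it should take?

Rank by E/h (kJ/s): dogwhelks 1.17, cockles 0.867, small mussels 0.739, limpets 0.552. Include each in turn until the next type's E/h falls below the running intake rate.
Rate on top 1: 0.1154. cockles: 0.867 > 0.1154 → include.
Rate on top 2: 0.2589. small mussels: 0.739 > 0.2589 → include.
Rate on top 3: 0.4705. limpets: 0.552 > 0.4705 → include.
Optimal diet: dogwhelks, cockles, small mussels, limpets — 4 of 4 types.

4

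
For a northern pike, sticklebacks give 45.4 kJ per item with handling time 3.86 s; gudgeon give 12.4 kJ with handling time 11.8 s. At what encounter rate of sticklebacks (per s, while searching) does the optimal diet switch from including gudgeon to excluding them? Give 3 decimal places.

0.025 per s

Drop gudgeon once their profitability E₂/h₂ falls below the rate achievable on sticklebacks alone: E₂/h₂ = λE₁/(1 + λh₁).
Solve for λ: λE₁h₂ = E₂(1 + λh₁) → λ(E₁h₂ − E₂h₁) = E₂ → λ = E₂/(E₁h₂ − E₂h₁).
λ = 12.4/(45.4×11.8 − 12.4×3.86) = 12.4/487.9 = 0.02542 per s.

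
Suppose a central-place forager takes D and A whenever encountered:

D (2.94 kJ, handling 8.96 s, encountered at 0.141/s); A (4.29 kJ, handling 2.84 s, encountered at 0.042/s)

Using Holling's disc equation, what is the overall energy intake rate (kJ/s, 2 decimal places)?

R = Σλ_iE_i / (1 + Σλ_ih_i)
Numerator: 0.141×2.94 + 0.042×4.29 = 0.5947
Denominator: 1 + 0.141×8.96 + 0.042×2.84 = 2.383
R = 0.5947/2.383 = 0.2496 kJ/s

0.25 kJ/s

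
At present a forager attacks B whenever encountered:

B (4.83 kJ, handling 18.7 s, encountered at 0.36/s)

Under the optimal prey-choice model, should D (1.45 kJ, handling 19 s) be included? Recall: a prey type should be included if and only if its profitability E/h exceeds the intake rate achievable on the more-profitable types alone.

On B alone, R = ΣλE/(1+Σλh) = 1.739/7.732 = 0.2249 kJ/s.
D: E/h = 1.45/19 = 0.07632 kJ/s.
Since 0.07632 < R, time spent handling D is better spent searching.

No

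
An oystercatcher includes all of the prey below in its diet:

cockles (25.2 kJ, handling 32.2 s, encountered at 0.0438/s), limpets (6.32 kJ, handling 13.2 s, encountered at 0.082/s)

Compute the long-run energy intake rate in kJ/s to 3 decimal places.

0.464 kJ/s

Energy encountered per unit search time: 0.0438×25.2 + 0.082×6.32 = 1.622 kJ/s.
Handling time per unit search time: 0.0438×32.2 + 0.082×13.2 = 2.493.
Rate = 1.622/(1 + 2.493) = 0.4644 kJ/s.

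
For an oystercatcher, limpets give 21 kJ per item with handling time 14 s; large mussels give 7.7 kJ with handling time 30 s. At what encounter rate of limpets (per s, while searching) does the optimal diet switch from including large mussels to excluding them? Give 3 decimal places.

0.015 per s

The zero-one rule: include large mussels iff E₂/h₂ > λE₁/(1+λh₁). Equality gives the switch point.
λE₁h₂ = E₂ + λE₂h₁ ⇒ λ = E₂/(E₁h₂ − E₂h₁) = 7.7/(630 − 107.8) = 0.01475 per s.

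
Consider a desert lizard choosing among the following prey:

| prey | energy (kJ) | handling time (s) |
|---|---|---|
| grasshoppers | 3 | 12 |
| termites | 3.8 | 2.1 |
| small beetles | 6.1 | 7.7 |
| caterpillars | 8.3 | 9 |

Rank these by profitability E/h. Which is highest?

termites

In descending order of E/h:
termites: 3.8/2.1 = 1.81 kJ/s
caterpillars: 8.3/9 = 0.922 kJ/s
small beetles: 6.1/7.7 = 0.792 kJ/s
grasshoppers: 3/12 = 0.25 kJ/s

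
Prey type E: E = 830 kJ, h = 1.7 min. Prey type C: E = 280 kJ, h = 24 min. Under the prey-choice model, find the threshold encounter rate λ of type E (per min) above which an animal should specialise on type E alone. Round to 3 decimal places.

0.014 per min

At the threshold, the rate on type E alone equals the profitability of type C: λ·830/(1 + λ·1.7) = 280/24 = 11.67.
Rearranging, λ(830 − 11.67×1.7) = 11.67, so λ = 11.67/810.2 = 0.0144 per min.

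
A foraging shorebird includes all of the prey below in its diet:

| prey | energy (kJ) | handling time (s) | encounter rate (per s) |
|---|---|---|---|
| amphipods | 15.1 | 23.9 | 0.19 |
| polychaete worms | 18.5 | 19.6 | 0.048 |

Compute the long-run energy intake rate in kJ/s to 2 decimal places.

Energy encountered per unit search time: 0.19×15.1 + 0.048×18.5 = 3.757 kJ/s.
Handling time per unit search time: 0.19×23.9 + 0.048×19.6 = 5.482.
Rate = 3.757/(1 + 5.482) = 0.5796 kJ/s.

0.58 kJ/s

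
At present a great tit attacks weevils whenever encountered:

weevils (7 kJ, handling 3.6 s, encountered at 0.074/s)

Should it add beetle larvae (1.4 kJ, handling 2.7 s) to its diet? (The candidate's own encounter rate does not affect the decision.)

On weevils alone, R = ΣλE/(1+Σλh) = 0.518/1.266 = 0.409 kJ/s.
beetle larvae: E/h = 1.4/2.7 = 0.5185 kJ/s.
0.5185 > 0.409, so adding beetle larvae raises the average — include it.

Yes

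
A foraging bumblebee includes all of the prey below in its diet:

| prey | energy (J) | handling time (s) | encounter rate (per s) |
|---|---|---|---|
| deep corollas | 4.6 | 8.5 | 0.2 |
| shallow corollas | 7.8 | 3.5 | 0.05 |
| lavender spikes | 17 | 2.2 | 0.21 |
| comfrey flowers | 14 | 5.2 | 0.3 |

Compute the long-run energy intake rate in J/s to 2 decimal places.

1.85 J/s

R = (0.2×4.6 + 0.05×7.8 + 0.21×17 + 0.3×14) / (1 + 0.2×8.5 + 0.05×3.5 + 0.21×2.2 + 0.3×5.2) = 9.08/4.897 = 1.854 J/s.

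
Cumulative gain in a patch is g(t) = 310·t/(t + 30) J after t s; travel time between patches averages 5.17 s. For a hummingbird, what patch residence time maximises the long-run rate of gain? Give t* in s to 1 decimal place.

Optimal t* satisfies g'(t*) = g(t*)/(T + t*).
g'(t) = 310·30/(t + 30)². Setting 310·30/(t+30)² = 310t/[(t+30)(5.17+t)] gives 30(5.17+t) = t(t+30), so t² = 30×5.17 = 155.1.
t* = √155.1 = 12.45 s.

12.5 s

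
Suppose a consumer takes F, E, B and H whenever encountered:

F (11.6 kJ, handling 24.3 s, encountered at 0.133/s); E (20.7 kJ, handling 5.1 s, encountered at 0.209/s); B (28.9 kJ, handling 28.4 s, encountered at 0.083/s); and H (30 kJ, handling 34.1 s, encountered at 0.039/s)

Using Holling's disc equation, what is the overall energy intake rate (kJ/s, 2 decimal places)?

1.05 kJ/s

R = Σλ_iE_i / (1 + Σλ_ih_i)
Numerator: 0.133×11.6 + 0.209×20.7 + 0.083×28.9 + 0.039×30 = 9.438
Denominator: 1 + 0.133×24.3 + 0.209×5.1 + 0.083×28.4 + 0.039×34.1 = 8.985
R = 9.438/8.985 = 1.05 kJ/s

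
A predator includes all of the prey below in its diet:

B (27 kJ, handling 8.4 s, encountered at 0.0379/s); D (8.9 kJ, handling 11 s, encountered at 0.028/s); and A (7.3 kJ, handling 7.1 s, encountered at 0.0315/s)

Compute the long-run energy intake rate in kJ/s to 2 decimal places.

0.81 kJ/s

R = Σλ_iE_i / (1 + Σλ_ih_i)
Numerator: 0.0379×27 + 0.028×8.9 + 0.0315×7.3 = 1.502
Denominator: 1 + 0.0379×8.4 + 0.028×11 + 0.0315×7.1 = 1.85
R = 1.502/1.85 = 0.8121 kJ/s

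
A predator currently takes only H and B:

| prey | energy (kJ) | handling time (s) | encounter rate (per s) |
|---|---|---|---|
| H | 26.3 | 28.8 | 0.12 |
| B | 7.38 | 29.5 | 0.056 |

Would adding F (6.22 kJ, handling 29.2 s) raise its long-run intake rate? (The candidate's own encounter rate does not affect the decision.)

On H and B alone, R = ΣλE/(1+Σλh) = 3.569/6.108 = 0.5844 kJ/s.
F: E/h = 6.22/29.2 = 0.213 kJ/s.
Since 0.213 < R, time spent handling F is better spent searching.

No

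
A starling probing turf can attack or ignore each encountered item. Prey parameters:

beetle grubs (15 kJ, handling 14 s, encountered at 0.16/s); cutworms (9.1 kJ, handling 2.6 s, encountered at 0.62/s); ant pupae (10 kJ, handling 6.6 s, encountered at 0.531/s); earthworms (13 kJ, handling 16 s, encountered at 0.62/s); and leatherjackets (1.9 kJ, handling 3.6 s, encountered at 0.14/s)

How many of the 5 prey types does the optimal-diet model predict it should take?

E/h in descending order: cutworms 3.5, ant pupae 1.52, beetle grubs 1.07, earthworms 0.812, leatherjackets 0.528 kJ/s. The optimal diet is the largest prefix of this list for which every included type satisfies E_i/h_i > R on the types above it.
Rate on top 1: 2.16. ant pupae: 1.52 < 2.16 → exclude; stop.
Optimal diet: cutworms — 1 of 5 types.

1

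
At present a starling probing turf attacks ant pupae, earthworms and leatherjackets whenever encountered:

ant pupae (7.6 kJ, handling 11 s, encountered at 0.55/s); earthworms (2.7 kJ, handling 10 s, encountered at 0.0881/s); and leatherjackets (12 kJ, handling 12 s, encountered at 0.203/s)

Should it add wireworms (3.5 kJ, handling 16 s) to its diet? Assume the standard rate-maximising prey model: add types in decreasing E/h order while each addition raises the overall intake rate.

No

Current rate: (0.55×7.6 + 0.0881×2.7 + 0.203×12)/(1 + 0.55×11 + 0.0881×10 + 0.203×12) = 0.6611 kJ/s.
Profitability of wireworms: 3.5/16 = 0.2188 kJ/s.
Since 0.2188 < R, time spent handling wireworms is better spent searching.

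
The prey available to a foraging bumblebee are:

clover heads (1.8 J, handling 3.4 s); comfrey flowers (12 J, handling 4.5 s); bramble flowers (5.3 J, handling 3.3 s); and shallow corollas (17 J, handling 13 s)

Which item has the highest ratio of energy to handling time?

comfrey flowers

Profitability E/h (J/s): clover heads = 1.8/3.4 = 0.529, comfrey flowers = 12/4.5 = 2.67, bramble flowers = 5.3/3.3 = 1.61, shallow corollas = 17/13 = 1.31.
Ranked: comfrey flowers > bramble flowers > shallow corollas > clover heads.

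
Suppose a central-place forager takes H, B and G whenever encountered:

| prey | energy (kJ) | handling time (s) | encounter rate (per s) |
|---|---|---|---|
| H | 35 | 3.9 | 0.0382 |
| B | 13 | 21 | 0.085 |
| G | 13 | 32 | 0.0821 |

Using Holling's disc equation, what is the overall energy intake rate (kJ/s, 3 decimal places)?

0.631 kJ/s

R = (0.0382×35 + 0.085×13 + 0.0821×13) / (1 + 0.0382×3.9 + 0.085×21 + 0.0821×32) = 3.509/5.561 = 0.631 kJ/s.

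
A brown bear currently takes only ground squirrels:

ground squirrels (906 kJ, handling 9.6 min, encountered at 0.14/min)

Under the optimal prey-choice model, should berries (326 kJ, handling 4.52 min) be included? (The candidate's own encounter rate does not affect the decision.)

On ground squirrels alone, R = ΣλE/(1+Σλh) = 126.8/2.344 = 54.11 kJ/min.
Profitability of berries: 326/4.52 = 72.12 kJ/min.
Since 72.12 > R, including berries increases the long-run rate.

Yes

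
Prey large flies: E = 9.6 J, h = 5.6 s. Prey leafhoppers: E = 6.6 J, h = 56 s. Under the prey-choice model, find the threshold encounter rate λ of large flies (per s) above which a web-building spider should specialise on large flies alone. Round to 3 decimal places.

0.013 per s

At the threshold, the rate on large flies alone equals the profitability of leafhoppers: λ·9.6/(1 + λ·5.6) = 6.6/56 = 0.1179.
Rearranging, λ(9.6 − 0.1179×5.6) = 0.1179, so λ = 0.1179/8.94 = 0.01318 per s.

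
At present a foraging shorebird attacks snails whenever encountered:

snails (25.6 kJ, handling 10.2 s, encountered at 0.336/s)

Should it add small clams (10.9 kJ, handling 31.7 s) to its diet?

On snails alone, R = ΣλE/(1+Σλh) = 8.602/4.427 = 1.943 kJ/s.
small clams: E/h = 10.9/31.7 = 0.3438 kJ/s.
Since 0.3438 < R, time spent handling small clams is better spent searching.

No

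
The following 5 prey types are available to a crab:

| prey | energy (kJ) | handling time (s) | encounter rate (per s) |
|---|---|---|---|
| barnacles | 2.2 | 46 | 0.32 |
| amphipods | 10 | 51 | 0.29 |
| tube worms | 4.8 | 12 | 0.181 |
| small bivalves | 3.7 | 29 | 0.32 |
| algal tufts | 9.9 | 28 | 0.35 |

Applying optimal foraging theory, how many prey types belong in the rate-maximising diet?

2

Profitabilities (E/h, kJ/s): tube worms 0.4, algal tufts 0.354, amphipods 0.196, small bivalves 0.128, barnacles 0.0478. Add prey in this order while the next type's profitability exceeds the intake rate on those already taken.
Rate on top 1: 0.2739. algal tufts: 0.354 > 0.2739 → include.
Rate on top 2: 0.3341. amphipods: 0.196 < 0.3341 → exclude; stop.
Optimal diet: tube worms, algal tufts — 2 of 5 types.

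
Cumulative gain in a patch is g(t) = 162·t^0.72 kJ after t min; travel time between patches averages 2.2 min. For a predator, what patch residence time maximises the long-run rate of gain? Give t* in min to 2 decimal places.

5.66 min

Optimal t* satisfies g'(t*) = g(t*)/(T + t*).
g'(t) = 0.72·162·t^-0.28. Setting 0.72·162·t^-0.28 = 162·t^0.72/(2.2+t) gives 0.72(2.2+t) = t, so 0.28·t = 0.72×2.2.
t* = 0.72×2.2/0.28 = 5.657 min.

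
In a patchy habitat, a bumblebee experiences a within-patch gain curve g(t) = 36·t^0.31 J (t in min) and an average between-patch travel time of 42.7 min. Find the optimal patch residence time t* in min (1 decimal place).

19.2 min

Maximise g(t)/(T+t): set derivative to zero → g'(t)(T+t) = g(t).
g'(t) = 0.31·36·t^-0.69. Setting 0.31·36·t^-0.69 = 36·t^0.31/(42.7+t) gives 0.31(42.7+t) = t, so 0.69·t = 0.31×42.7.
t* = 0.31×42.7/0.69 = 19.18 min.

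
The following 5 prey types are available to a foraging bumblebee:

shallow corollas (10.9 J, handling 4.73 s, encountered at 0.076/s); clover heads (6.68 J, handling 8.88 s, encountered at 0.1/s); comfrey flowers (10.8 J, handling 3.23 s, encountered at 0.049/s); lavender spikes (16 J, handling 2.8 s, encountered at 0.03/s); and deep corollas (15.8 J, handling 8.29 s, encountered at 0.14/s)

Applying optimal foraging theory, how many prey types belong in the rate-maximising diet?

Rank by E/h (J/s): lavender spikes 5.71, comfrey flowers 3.34, shallow corollas 2.3, deep corollas 1.91, clover heads 0.752. Include each in turn until the next type's E/h falls below the running intake rate.
Rate on top 1: 0.4428. comfrey flowers: 3.34 > 0.4428 → include.
Rate on top 2: 0.8124. shallow corollas: 2.3 > 0.8124 → include.
Rate on top 3: 1.147. deep corollas: 1.91 > 1.147 → include.
Rate on top 4: 1.466. clover heads: 0.752 < 1.466 → exclude; stop.
Optimal diet: lavender spikes, comfrey flowers, shallow corollas, deep corollas — 4 of 5 types.

4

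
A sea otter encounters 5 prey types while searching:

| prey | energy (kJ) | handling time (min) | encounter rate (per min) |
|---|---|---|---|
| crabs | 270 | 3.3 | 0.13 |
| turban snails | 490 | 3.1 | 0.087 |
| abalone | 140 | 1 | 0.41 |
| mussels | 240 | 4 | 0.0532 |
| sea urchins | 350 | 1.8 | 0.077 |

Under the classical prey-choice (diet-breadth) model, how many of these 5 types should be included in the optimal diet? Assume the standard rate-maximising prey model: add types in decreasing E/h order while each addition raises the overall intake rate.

Rank by E/h (kJ/min): sea urchins 194, turban snails 158, abalone 140, crabs 81.8, mussels 60. Include each in turn until the next type's E/h falls below the running intake rate.
Rate on top 1: 23.67. turban snails: 158 > 23.67 → include.
Rate on top 2: 49.41. abalone: 140 > 49.41 → include.
Rate on top 3: 69.83. crabs: 81.8 > 69.83 → include.
Rate on top 4: 72.12. mussels: 60 < 72.12 → exclude; stop.
Optimal diet: sea urchins, turban snails, abalone, crabs — 4 of 5 types.

4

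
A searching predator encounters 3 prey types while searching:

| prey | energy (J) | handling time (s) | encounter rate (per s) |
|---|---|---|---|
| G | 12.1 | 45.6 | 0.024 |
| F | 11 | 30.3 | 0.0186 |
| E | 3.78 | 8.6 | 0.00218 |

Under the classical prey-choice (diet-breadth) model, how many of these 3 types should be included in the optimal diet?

3

Profitabilities (E/h, J/s): E 0.44, F 0.363, G 0.265. Add prey in this order while the next type's profitability exceeds the intake rate on those already taken.
Rate on top 1: 0.008089. F: 0.363 > 0.008089 → include.
Rate on top 2: 0.1345. G: 0.265 > 0.1345 → include.
Optimal diet: E, F, G — 3 of 3 types.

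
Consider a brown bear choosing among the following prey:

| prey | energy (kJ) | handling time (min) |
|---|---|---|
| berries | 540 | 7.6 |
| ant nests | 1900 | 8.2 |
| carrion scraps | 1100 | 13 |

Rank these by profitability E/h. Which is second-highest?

Profitability E/h (kJ/min): berries = 540/7.6 = 71.1, ant nests = 1900/8.2 = 232, carrion scraps = 1100/13 = 84.6.
Ranked: ant nests > carrion scraps > berries.

carrion scraps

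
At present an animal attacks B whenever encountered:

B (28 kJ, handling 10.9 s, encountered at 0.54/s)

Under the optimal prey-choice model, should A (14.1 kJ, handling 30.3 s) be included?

No

Intake rate on the current diet: R = (0.54×28) / (1 + 0.54×10.9) = 15.12/6.886 = 2.196 kJ/s.
A: E/h = 14.1/30.3 = 0.4653 kJ/s.
Since 0.4653 < R, time spent handling A is better spent searching.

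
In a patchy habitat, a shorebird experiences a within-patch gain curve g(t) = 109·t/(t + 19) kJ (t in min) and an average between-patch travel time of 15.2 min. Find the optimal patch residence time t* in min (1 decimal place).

By the marginal value theorem, leave when the instantaneous gain rate g'(t) equals the habitat-wide average g(t)/(T + t).
g'(t) = 109·19/(t + 19)². Setting 109·19/(t+19)² = 109t/[(t+19)(15.2+t)] gives 19(15.2+t) = t(t+19), so t² = 19×15.2 = 288.8.
t* = √288.8 = 16.99 min.

17.0 min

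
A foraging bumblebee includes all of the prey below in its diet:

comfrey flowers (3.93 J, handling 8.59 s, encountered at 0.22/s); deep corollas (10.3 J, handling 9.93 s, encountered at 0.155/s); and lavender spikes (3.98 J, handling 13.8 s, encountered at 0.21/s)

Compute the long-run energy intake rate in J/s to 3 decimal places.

Energy encountered per unit search time: 0.22×3.93 + 0.155×10.3 + 0.21×3.98 = 3.297 J/s.
Handling time per unit search time: 0.22×8.59 + 0.155×9.93 + 0.21×13.8 = 6.327.
Rate = 3.297/(1 + 6.327) = 0.45 J/s.

0.450 J/s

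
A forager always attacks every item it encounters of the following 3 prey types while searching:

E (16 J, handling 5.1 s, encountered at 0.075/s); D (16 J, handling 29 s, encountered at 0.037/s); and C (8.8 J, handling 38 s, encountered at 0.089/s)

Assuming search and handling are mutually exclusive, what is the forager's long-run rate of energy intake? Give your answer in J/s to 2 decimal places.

R = (0.075×16 + 0.037×16 + 0.089×8.8) / (1 + 0.075×5.1 + 0.037×29 + 0.089×38) = 2.575/5.837 = 0.4411 J/s.

0.44 J/s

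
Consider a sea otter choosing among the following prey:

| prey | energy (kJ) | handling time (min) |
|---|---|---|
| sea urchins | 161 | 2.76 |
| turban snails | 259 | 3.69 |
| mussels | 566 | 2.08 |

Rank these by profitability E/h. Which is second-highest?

In descending order of E/h:
mussels: 566/2.08 = 272 kJ/min
turban snails: 259/3.69 = 70.2 kJ/min
sea urchins: 161/2.76 = 58.3 kJ/min

turban snails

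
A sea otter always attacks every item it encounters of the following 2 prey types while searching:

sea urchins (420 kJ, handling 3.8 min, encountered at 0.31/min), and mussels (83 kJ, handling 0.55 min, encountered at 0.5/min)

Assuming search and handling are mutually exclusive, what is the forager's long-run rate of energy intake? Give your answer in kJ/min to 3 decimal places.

R = Σλ_iE_i / (1 + Σλ_ih_i)
Numerator: 0.31×420 + 0.5×83 = 171.7
Denominator: 1 + 0.31×3.8 + 0.5×0.55 = 2.453
R = 171.7/2.453 = 70 kJ/min

69.996 kJ/min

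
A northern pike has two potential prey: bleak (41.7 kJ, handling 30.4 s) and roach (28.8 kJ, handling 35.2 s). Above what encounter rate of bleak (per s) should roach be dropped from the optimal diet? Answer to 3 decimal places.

0.049 per s

At the threshold, the rate on bleak alone equals the profitability of roach: λ·41.7/(1 + λ·30.4) = 28.8/35.2 = 0.8182.
Rearranging, λ(41.7 − 0.8182×30.4) = 0.8182, so λ = 0.8182/16.83 = 0.04862 per s.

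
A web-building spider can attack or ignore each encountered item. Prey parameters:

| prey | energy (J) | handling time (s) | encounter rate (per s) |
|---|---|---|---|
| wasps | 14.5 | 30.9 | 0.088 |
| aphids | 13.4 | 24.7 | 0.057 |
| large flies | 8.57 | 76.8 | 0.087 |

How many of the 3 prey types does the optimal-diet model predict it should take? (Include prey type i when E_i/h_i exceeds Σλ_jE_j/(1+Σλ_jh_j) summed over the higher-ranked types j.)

E/h in descending order: aphids 0.543, wasps 0.469, large flies 0.112 J/s. The optimal diet is the largest prefix of this list for which every included type satisfies E_i/h_i > R on the types above it.
Rate on top 1: 0.3172. wasps: 0.469 > 0.3172 → include.
Rate on top 2: 0.3978. large flies: 0.112 < 0.3978 → exclude; stop.
Optimal diet: aphids, wasps — 2 of 3 types.

2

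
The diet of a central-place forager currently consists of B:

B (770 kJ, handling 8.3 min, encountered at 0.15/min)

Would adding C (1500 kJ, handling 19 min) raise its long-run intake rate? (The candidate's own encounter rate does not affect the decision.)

Intake rate on the current diet: R = (0.15×770) / (1 + 0.15×8.3) = 115.5/2.245 = 51.45 kJ/min.
C: E/h = 1500/19 = 78.95 kJ/min.
78.95 > 51.45, so adding C raises the average — include it.

Yes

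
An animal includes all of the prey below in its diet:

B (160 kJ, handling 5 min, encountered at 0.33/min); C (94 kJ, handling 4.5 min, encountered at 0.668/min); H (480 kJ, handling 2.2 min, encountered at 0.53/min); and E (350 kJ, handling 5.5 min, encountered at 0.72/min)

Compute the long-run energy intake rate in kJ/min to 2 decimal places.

Energy encountered per unit search time: 0.33×160 + 0.668×94 + 0.53×480 + 0.72×350 = 622 kJ/min.
Handling time per unit search time: 0.33×5 + 0.668×4.5 + 0.53×2.2 + 0.72×5.5 = 9.782.
Rate = 622/(1 + 9.782) = 57.69 kJ/min.

57.69 kJ/min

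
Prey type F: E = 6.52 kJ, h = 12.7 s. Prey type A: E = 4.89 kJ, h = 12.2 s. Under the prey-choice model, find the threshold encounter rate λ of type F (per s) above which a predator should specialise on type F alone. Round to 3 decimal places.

0.280 per s

Drop type A once their profitability E₂/h₂ falls below the rate achievable on type F alone: E₂/h₂ = λE₁/(1 + λh₁).
Solve for λ: λE₁h₂ = E₂(1 + λh₁) → λ(E₁h₂ − E₂h₁) = E₂ → λ = E₂/(E₁h₂ − E₂h₁).
λ = 4.89/(6.52×12.2 − 4.89×12.7) = 4.89/17.44 = 0.2804 per s.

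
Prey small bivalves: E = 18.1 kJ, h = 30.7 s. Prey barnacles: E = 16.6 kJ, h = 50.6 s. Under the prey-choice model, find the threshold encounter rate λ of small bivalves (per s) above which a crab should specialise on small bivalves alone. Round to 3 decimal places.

0.041 per s

Drop barnacles once their profitability E₂/h₂ falls below the rate achievable on small bivalves alone: E₂/h₂ = λE₁/(1 + λh₁).
Solve for λ: λE₁h₂ = E₂(1 + λh₁) → λ(E₁h₂ − E₂h₁) = E₂ → λ = E₂/(E₁h₂ − E₂h₁).
λ = 16.6/(18.1×50.6 − 16.6×30.7) = 16.6/406.2 = 0.04086 per s.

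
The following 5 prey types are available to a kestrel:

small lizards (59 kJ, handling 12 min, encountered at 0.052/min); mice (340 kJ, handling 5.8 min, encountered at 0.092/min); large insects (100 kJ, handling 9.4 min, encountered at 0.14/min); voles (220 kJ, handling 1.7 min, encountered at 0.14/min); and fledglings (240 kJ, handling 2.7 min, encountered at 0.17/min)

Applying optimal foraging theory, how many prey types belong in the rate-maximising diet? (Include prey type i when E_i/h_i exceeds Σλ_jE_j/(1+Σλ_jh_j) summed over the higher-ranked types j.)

Rank by E/h (kJ/min): voles 129, fledglings 88.9, mice 58.6, large insects 10.6, small lizards 4.92. Include each in turn until the next type's E/h falls below the running intake rate.
Rate on top 1: 24.88. fledglings: 88.9 > 24.88 → include.
Rate on top 2: 42.19. mice: 58.6 > 42.19 → include.
Rate on top 3: 46.12. large insects: 10.6 < 46.12 → exclude; stop.
Optimal diet: voles, fledglings, mice — 3 of 5 types.

3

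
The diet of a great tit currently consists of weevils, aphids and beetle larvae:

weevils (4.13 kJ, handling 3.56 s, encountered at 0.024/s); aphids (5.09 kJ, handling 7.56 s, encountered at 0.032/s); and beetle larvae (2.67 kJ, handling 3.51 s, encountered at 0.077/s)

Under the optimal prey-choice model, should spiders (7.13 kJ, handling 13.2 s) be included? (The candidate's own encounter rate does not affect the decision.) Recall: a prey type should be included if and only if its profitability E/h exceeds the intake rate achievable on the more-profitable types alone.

Yes

On weevils, aphids and beetle larvae alone, R = ΣλE/(1+Σλh) = 0.4676/1.598 = 0.2927 kJ/s.
Profitability of spiders: 7.13/13.2 = 0.5402 kJ/s.
Since 0.5402 > R, including spiders increases the long-run rate.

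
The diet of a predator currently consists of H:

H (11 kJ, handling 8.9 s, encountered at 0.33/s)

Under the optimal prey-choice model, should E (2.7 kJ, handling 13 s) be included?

On H alone, R = ΣλE/(1+Σλh) = 3.63/3.937 = 0.922 kJ/s.
Profitability of E: 2.7/13 = 0.2077 kJ/s.
Since 0.2077 < R, time spent handling E is better spent searching.

No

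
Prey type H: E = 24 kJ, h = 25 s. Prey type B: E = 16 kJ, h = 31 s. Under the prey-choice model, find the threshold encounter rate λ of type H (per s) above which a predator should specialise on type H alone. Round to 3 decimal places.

At the threshold, the rate on type H alone equals the profitability of type B: λ·24/(1 + λ·25) = 16/31 = 0.5161.
Rearranging, λ(24 − 0.5161×25) = 0.5161, so λ = 0.5161/11.1 = 0.04651 per s.

0.047 per s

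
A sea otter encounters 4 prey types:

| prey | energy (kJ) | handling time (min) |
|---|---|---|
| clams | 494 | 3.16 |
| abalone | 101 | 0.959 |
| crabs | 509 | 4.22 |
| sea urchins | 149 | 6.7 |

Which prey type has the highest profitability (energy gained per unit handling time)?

Profitability E/h (kJ/min): clams = 494/3.16 = 156, abalone = 101/0.959 = 105, crabs = 509/4.22 = 121, sea urchins = 149/6.7 = 22.2.
Ranked: clams > crabs > abalone > sea urchins.

clams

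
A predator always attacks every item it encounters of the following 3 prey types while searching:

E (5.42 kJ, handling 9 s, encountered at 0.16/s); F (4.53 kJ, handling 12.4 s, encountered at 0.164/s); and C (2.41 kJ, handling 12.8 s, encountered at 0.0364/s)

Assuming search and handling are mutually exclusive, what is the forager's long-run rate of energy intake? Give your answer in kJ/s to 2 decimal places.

R = (0.16×5.42 + 0.164×4.53 + 0.0364×2.41) / (1 + 0.16×9 + 0.164×12.4 + 0.0364×12.8) = 1.698/4.94 = 0.3437 kJ/s.

0.34 kJ/s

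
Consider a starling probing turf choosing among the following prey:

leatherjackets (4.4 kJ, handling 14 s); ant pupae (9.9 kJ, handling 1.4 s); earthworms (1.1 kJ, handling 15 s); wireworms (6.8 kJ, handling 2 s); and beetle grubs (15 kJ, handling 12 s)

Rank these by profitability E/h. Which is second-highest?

wireworms

Profitability E/h (kJ/s): leatherjackets = 4.4/14 = 0.314, ant pupae = 9.9/1.4 = 7.07, earthworms = 1.1/15 = 0.0733, wireworms = 6.8/2 = 3.4, beetle grubs = 15/12 = 1.25.
Ranked: ant pupae > wireworms > beetle grubs > leatherjackets > earthworms.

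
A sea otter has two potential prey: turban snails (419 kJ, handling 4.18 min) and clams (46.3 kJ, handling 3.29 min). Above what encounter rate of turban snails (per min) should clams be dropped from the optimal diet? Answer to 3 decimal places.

0.039 per min

Drop clams once their profitability E₂/h₂ falls below the rate achievable on turban snails alone: E₂/h₂ = λE₁/(1 + λh₁).
Solve for λ: λE₁h₂ = E₂(1 + λh₁) → λ(E₁h₂ − E₂h₁) = E₂ → λ = E₂/(E₁h₂ − E₂h₁).
λ = 46.3/(419×3.29 − 46.3×4.18) = 46.3/1185 = 0.03907 per min.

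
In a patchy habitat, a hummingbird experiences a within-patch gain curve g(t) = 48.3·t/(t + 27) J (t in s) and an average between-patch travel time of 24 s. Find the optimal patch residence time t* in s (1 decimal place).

By the marginal value theorem, leave when the instantaneous gain rate g'(t) equals the habitat-wide average g(t)/(T + t).
g'(t) = 48.3·27/(t + 27)². Setting 48.3·27/(t+27)² = 48.3t/[(t+27)(24+t)] gives 27(24+t) = t(t+27), so t² = 27×24 = 648.
t* = √648 = 25.46 s.

25.5 s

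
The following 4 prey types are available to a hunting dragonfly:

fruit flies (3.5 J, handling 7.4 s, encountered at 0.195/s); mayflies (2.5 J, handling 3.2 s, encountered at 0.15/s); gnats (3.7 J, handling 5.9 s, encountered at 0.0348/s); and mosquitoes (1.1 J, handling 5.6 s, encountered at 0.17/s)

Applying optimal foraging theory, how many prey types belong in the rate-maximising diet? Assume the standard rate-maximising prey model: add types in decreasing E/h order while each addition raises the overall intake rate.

Rank by E/h (J/s): mayflies 0.781, gnats 0.627, fruit flies 0.473, mosquitoes 0.196. Include each in turn until the next type's E/h falls below the running intake rate.
Rate on top 1: 0.2534. gnats: 0.627 > 0.2534 → include.
Rate on top 2: 0.2989. fruit flies: 0.473 > 0.2989 → include.
Rate on top 3: 0.3792. mosquitoes: 0.196 < 0.3792 → exclude; stop.
Optimal diet: mayflies, gnats, fruit flies — 3 of 4 types.

3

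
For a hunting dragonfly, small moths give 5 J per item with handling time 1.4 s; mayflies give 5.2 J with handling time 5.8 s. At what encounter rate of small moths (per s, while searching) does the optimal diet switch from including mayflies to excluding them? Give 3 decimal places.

At the threshold, the rate on small moths alone equals the profitability of mayflies: λ·5/(1 + λ·1.4) = 5.2/5.8 = 0.8966.
Rearranging, λ(5 − 0.8966×1.4) = 0.8966, so λ = 0.8966/3.745 = 0.2394 per s.

0.239 per s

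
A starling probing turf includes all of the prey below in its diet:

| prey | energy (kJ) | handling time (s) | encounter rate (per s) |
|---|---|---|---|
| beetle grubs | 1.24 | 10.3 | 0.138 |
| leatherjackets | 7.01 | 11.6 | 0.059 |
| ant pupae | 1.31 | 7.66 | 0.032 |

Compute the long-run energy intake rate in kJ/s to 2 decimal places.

Energy encountered per unit search time: 0.138×1.24 + 0.059×7.01 + 0.032×1.31 = 0.6266 kJ/s.
Handling time per unit search time: 0.138×10.3 + 0.059×11.6 + 0.032×7.66 = 2.351.
Rate = 0.6266/(1 + 2.351) = 0.187 kJ/s.

0.19 kJ/s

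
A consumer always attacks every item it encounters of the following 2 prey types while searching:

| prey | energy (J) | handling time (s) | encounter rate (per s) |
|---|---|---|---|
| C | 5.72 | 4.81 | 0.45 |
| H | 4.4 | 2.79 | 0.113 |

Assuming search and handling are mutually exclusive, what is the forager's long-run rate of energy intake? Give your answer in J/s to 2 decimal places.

0.88 J/s

R = (0.45×5.72 + 0.113×4.4) / (1 + 0.45×4.81 + 0.113×2.79) = 3.071/3.48 = 0.8826 J/s.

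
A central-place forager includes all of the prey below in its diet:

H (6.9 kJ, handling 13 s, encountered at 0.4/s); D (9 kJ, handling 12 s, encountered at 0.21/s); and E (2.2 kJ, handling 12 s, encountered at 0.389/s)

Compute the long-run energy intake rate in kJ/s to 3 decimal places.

R = (0.4×6.9 + 0.21×9 + 0.389×2.2) / (1 + 0.4×13 + 0.21×12 + 0.389×12) = 5.506/13.39 = 0.4112 kJ/s.

0.411 kJ/s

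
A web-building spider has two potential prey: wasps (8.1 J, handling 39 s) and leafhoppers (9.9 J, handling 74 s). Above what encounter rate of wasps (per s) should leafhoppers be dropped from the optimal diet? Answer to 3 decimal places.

0.046 per s

The zero-one rule: include leafhoppers iff E₂/h₂ > λE₁/(1+λh₁). Equality gives the switch point.
λE₁h₂ = E₂ + λE₂h₁ ⇒ λ = E₂/(E₁h₂ − E₂h₁) = 9.9/(599.4 − 386.1) = 0.04641 per s.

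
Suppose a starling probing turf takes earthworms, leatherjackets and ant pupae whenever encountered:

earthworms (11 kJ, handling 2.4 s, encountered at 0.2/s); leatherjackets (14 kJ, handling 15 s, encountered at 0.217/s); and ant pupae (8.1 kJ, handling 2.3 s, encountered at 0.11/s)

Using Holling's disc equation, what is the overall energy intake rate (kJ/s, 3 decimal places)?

R = (0.2×11 + 0.217×14 + 0.11×8.1) / (1 + 0.2×2.4 + 0.217×15 + 0.11×2.3) = 6.129/4.988 = 1.229 kJ/s.

1.229 kJ/s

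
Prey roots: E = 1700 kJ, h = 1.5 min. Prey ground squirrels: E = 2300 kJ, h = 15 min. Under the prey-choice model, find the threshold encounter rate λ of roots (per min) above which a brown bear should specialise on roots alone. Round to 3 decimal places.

0.104 per min

The zero-one rule: include ground squirrels iff E₂/h₂ > λE₁/(1+λh₁). Equality gives the switch point.
λE₁h₂ = E₂ + λE₂h₁ ⇒ λ = E₂/(E₁h₂ − E₂h₁) = 2300/(2.55e+04 − 3450) = 0.1043 per min.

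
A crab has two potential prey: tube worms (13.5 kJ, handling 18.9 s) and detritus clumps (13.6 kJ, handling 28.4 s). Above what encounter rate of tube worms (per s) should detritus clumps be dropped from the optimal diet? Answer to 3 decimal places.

0.108 per s

The zero-one rule: include detritus clumps iff E₂/h₂ > λE₁/(1+λh₁). Equality gives the switch point.
λE₁h₂ = E₂ + λE₂h₁ ⇒ λ = E₂/(E₁h₂ − E₂h₁) = 13.6/(383.4 − 257) = 0.1076 per s.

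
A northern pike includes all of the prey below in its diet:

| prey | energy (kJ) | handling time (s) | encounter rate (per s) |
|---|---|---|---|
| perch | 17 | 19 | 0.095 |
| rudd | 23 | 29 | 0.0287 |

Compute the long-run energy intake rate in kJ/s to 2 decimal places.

0.63 kJ/s

R = (0.095×17 + 0.0287×23) / (1 + 0.095×19 + 0.0287×29) = 2.275/3.637 = 0.6255 kJ/s.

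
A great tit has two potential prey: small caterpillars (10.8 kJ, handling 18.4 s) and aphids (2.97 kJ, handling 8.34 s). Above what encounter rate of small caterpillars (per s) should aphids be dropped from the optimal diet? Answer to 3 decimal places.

0.084 per s

At the threshold, the rate on small caterpillars alone equals the profitability of aphids: λ·10.8/(1 + λ·18.4) = 2.97/8.34 = 0.3561.
Rearranging, λ(10.8 − 0.3561×18.4) = 0.3561, so λ = 0.3561/4.247 = 0.08384 per s.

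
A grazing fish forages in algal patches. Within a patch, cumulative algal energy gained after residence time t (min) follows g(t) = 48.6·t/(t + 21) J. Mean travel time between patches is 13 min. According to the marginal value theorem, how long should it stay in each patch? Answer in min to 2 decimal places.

16.52 min

Optimal t* satisfies g'(t*) = g(t*)/(T + t*).
g'(t) = 48.6·21/(t + 21)². Setting 48.6·21/(t+21)² = 48.6t/[(t+21)(13+t)] gives 21(13+t) = t(t+21), so t² = 21×13 = 273.
t* = √273 = 16.52 min.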